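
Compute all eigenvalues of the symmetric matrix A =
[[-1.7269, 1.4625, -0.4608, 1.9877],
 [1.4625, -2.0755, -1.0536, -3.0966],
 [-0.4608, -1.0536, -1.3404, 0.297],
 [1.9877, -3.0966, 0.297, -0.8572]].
sigma(A) ≈ {-6, -2, 0, 2}

A is real symmetric, so its spectrum consists of real eigenvalues. Expanding the characteristic polynomial of the displayed matrix gives
  det(λ I - A) = p(λ) = λ^4 + (6)λ^3 + (-4)λ^2 + (-24)λ + (0).
Solving p(λ) = 0 yields eigenvalues ≈ -6, -2, 0, 2. (A is shown rounded to 4 decimals, so these recover the underlying integer eigenvalues to within that precision.)
Verification: the trace of A = -6 equals the sum of eigenvalues -6, and det(A) ≈ 0.0003 matches the eigenvalue product 0.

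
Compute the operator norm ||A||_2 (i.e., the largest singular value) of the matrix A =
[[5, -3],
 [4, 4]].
||A||_2 = sqrt((66 + sqrt(260))/2) ≈ 6.408 (= sqrt(largest eigenvalue of A^T A))

||A||_2 = sigma_max(A) = sqrt(lambda_max(A^T A)). Form the symmetric matrix M = A^T A =
[[41, 1],
 [1, 25]].
Its characteristic polynomial (trace, determinant of M give the coefficients) is
  p(λ) = det(λ I - M) = λ^2 - 66λ + 1024.
For λ^2 - 66λ + 1024 the discriminant is 260. It is nonnegative but not a perfect square, so the roots are real and irrational: λ = (66 ± sqrt(260))/2 ≈ 41.0623, 24.9377.
So the eigenvalues of A^T A are ≈ 24.9377, 41.0623 (all ≥ 0, as they must be for A^T A). The largest is λ_max = (66 + sqrt(260))/2 ≈ 41.0623, hence ||A||_2 = sqrt(λ_max) = sqrt((66 + sqrt(260))/2) ≈ 6.408.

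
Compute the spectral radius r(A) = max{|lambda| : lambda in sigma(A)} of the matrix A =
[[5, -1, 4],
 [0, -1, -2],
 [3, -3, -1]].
r(A) ≈ 6.8125

The eigenvalues of A are the roots of its characteristic polynomial. With M = A (coefficients from the trace, the sum of principal 2x2 minors, and det A):
  p(λ) = det(λ I - M) = λ^3 - 3λ^2 - 27λ + 7.
No integer candidate from the rational root theorem (±divisors of 7) is a root, so the roots are irrational. The cubic discriminant is Δ = 94932 > 0, so there are three distinct real roots. p(-5) = -58 and p(-4) = 3 have opposite signs, so a root lies in (-5, -4); Newton's method refines it to λ ≈ -4.0652. p(0) = 7 and p(1) = -22 have opposite signs, so a root lies in (0, 1); Newton's method refines it to λ ≈ 0.2528. p(6) = -47 and p(7) = 14 have opposite signs, so a root lies in (6, 7); Newton's method refines it to λ ≈ 6.8125. Check (Vieta): the three roots sum to 3, matching tr M = 3.
Thus the eigenvalues (to 4 decimals) are -4.0652 (modulus 4.0652); 0.2528 (modulus 0.2528); 6.8125 (modulus 6.8125). The spectral radius is the largest modulus: r(A) ≈ 6.8125. (Cross-check: r(A) ≤ ||A||_2 ≈ 7.0022; equality holds whenever A is normal, though it can also hold for some non-normal A.)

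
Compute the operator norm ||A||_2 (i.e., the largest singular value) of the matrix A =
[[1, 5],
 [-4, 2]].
||A||_2 = sqrt((46 + sqrt(180))/2) ≈ 5.4505 (= sqrt(largest eigenvalue of A^T A))

||A||_2 = sigma_max(A) = sqrt(lambda_max(A^T A)). Form the symmetric matrix M = A^T A =
[[17, -3],
 [-3, 29]].
Its characteristic polynomial (trace, determinant of M give the coefficients) is
  p(λ) = det(λ I - M) = λ^2 - 46λ + 484.
For λ^2 - 46λ + 484 the discriminant is 180. It is nonnegative but not a perfect square, so the roots are real and irrational: λ = (46 ± sqrt(180))/2 ≈ 29.7082, 16.2918.
So the eigenvalues of A^T A are ≈ 16.2918, 29.7082 (all ≥ 0, as they must be for A^T A). The largest is λ_max = (46 + sqrt(180))/2 ≈ 29.7082, hence ||A||_2 = sqrt(λ_max) = sqrt((46 + sqrt(180))/2) ≈ 5.4505.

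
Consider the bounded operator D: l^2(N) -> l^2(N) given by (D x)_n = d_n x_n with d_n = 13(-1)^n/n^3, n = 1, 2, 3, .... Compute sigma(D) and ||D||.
sigma(D) = {13(-1)^n/n^3 : n ≥ 1} ∪ {0}; ||D|| = 13

A bounded diagonal operator on l^2 with diagonal entries d_n has spectrum equal to the closure of {d_n : n ≥ 1}: every d_n is an eigenvalue (with eigenvector e_n), so {d_n} ⊂ sigma(D); the spectrum is closed, so its closure is too; and for lambda not in the closure, (D - lambda I) has bounded inverse (the diagonal entries 1/(d_n - lambda) are bounded). For our sequence d_n = 13(-1)^n/n^3, n = 1, 2, 3, ...:
  - {d_n} = {13(-1)^n/n^3 : n ≥ 1}; the only limit point is 0
  - closure = {13(-1)^n/n^3 : n ≥ 1} ∪ {0}
For the norm: a diagonal operator has ||D|| = sup_n |d_n|. Here |d_n| = 13/n^3 is decreasing, so sup_n |d_n| = |d_1| = 13. So ||D|| = 13.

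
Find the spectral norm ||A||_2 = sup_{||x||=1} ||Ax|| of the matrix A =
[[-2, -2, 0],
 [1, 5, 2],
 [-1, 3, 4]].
||A||_2 ≈ 7.2863 (= sqrt(largest eigenvalue of A^T A))

||A||_2 = sigma_max(A) = sqrt(lambda_max(A^T A)). Form the symmetric matrix M = A^T A =
[[6, 6, -2],
 [6, 38, 22],
 [-2, 22, 20]].
Its characteristic polynomial (trace, sum of principal 2x2 minors, determinant of M give the coefficients) is
  p(λ) = det(λ I - M) = λ^3 - 64λ^2 + 584λ - 256.
No integer candidate from the rational root theorem (±divisors of 256) is a root, so the roots are irrational. The cubic discriminant is Δ = 502282240 > 0, so there are three distinct real roots. p(0) = -256 and p(1) = 265 have opposite signs, so a root lies in (0, 1); Newton's method refines it to λ ≈ 0.4615. p(10) = 184 and p(11) = -245 have opposite signs, so a root lies in (10, 11); Newton's method refines it to λ ≈ 10.4477. p(53) = -203 and p(54) = 2120 have opposite signs, so a root lies in (53, 54); Newton's method refines it to λ ≈ 53.0908. Check (Vieta): the three roots sum to 64, matching tr M = 64.
So the eigenvalues of A^T A are ≈ 0.4615, 10.4477, 53.0908 (all ≥ 0, as they must be for A^T A). The largest is λ_max ≈ 53.0908, hence ||A||_2 = sqrt(λ_max) ≈ 7.2863.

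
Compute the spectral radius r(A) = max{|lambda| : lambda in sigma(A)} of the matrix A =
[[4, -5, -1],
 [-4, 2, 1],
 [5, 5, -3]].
r(A) ≈ 7.4228

The eigenvalues of A are the roots of its characteristic polynomial. With M = A (coefficients from the trace, the sum of principal 2x2 minors, and det A):
  p(λ) = det(λ I - M) = λ^3 - 3λ^2 - 30λ - 21.
No integer candidate from the rational root theorem (±divisors of 21) is a root, so the roots are irrational. The cubic discriminant is Δ = 67905 > 0, so there are three distinct real roots. p(-4) = -13 and p(-3) = 15 have opposite signs, so a root lies in (-4, -3); Newton's method refines it to λ ≈ -3.647. p(-1) = 5 and p(0) = -21 have opposite signs, so a root lies in (-1, 0); Newton's method refines it to λ ≈ -0.7757. p(7) = -35 and p(8) = 59 have opposite signs, so a root lies in (7, 8); Newton's method refines it to λ ≈ 7.4228. Check (Vieta): the three roots sum to 3, matching tr M = 3.
Thus the eigenvalues (to 4 decimals) are -3.647 (modulus 3.647); -0.7757 (modulus 0.7757); 7.4228 (modulus 7.4228). The spectral radius is the largest modulus: r(A) ≈ 7.4228. (Cross-check: r(A) ≤ ||A||_2 ≈ 8.1569; equality holds whenever A is normal, though it can also hold for some non-normal A.)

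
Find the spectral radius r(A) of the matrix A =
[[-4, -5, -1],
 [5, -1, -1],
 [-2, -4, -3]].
r(A) ≈ 4.9547

The eigenvalues of A are the roots of its characteristic polynomial. With M = A (coefficients from the trace, the sum of principal 2x2 minors, and det A):
  p(λ) = det(λ I - M) = λ^3 + 8λ^2 + 38λ + 59.
No integer candidate from the rational root theorem (±divisors of 59) is a root, so the roots are irrational. The cubic discriminant is Δ = -19043 < 0, so there is one real root and a complex-conjugate pair. p(-3) = -10 and p(-2) = 7 have opposite signs, so a root lies in (-3, -2); Newton's method refines it to λ ≈ -2.4033. Dividing out (λ - (-2.4033)) leaves approximately λ^2 + 5.5967λ + 24.5494. For λ^2 + 5.5967λ + 24.5494 the discriminant is -66.8747. It is negative, so the remaining roots are the complex-conjugate pair λ ≈ -2.7983 ± 4.0888i. Their product equals the constant term, so |λ|^2 ≈ 24.5494 and |λ| ≈ 4.9547.
Thus the eigenvalues (to 4 decimals) are -2.4033 (modulus 2.4033); -2.7983 ± 4.0888i (modulus 4.9547). The spectral radius is the largest modulus: r(A) ≈ 4.9547. (Cross-check: r(A) ≤ ||A||_2 ≈ 8.4222; equality holds whenever A is normal, though it can also hold for some non-normal A.)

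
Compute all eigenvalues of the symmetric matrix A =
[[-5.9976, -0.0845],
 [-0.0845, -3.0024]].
sigma(A) ≈ {-6, -3}

A is real symmetric, so its spectrum consists of real eigenvalues. Expanding the characteristic polynomial of the displayed matrix gives
  det(λ I - A) = p(λ) = λ^2 + (9)λ + (18).
Solving p(λ) = 0 yields eigenvalues ≈ -6, -3. (A is shown rounded to 4 decimals, so these recover the underlying integer eigenvalues to within that precision.)
Verification: the trace of A = -9 equals the sum of eigenvalues -9, and det(A) ≈ 18.0001 matches the eigenvalue product 18.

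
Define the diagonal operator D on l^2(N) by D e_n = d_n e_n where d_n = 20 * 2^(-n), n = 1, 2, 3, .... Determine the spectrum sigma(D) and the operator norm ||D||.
sigma(D) = {20 * 2^(-n) : n ≥ 1} ∪ {0}; ||D|| = 10

A bounded diagonal operator on l^2 with diagonal entries d_n has spectrum equal to the closure of {d_n : n ≥ 1}: every d_n is an eigenvalue (with eigenvector e_n), so {d_n} ⊂ sigma(D); the spectrum is closed, so its closure is too; and for lambda not in the closure, (D - lambda I) has bounded inverse (the diagonal entries 1/(d_n - lambda) are bounded). For our sequence d_n = 20 * 2^(-n), n = 1, 2, 3, ...:
  - {d_n} = {20 * 2^(-n) : n ≥ 1}; the only limit point is 0
  - closure = {20 * 2^(-n) : n ≥ 1} ∪ {0}
For the norm: a diagonal operator has ||D|| = sup_n |d_n|. Here d_n = 20 * 2^(-n) is positive and decreasing, so sup_n |d_n| = d_1 = 20/2 = 10. So ||D|| = 10.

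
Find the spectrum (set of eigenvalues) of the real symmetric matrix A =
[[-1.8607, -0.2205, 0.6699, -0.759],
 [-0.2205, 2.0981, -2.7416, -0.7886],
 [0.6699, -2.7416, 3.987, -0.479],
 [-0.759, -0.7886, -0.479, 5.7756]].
sigma(A) ≈ {-2, 0, 6} (6 with multiplicity 2)

A is real symmetric, so its spectrum consists of real eigenvalues. Expanding the characteristic polynomial of the displayed matrix gives
  det(λ I - A) = p(λ) = λ^4 + (-10)λ^3 + (12)λ^2 + (72)λ + (0.0037).
Solving p(λ) = 0 yields eigenvalues ≈ -2, 0, 6, 6. (A is shown rounded to 4 decimals, so these recover the underlying integer eigenvalues to within that precision.)
Verification: the trace of A = 10 equals the sum of eigenvalues 10, and det(A) ≈ 0.0037 matches the eigenvalue product 0.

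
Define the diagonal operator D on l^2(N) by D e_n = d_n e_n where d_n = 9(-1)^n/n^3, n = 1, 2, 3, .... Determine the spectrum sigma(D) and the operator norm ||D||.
sigma(D) = {9(-1)^n/n^3 : n ≥ 1} ∪ {0}; ||D|| = 9

A bounded diagonal operator on l^2 with diagonal entries d_n has spectrum equal to the closure of {d_n : n ≥ 1}: every d_n is an eigenvalue (with eigenvector e_n), so {d_n} ⊂ sigma(D); the spectrum is closed, so its closure is too; and for lambda not in the closure, (D - lambda I) has bounded inverse (the diagonal entries 1/(d_n - lambda) are bounded). For our sequence d_n = 9(-1)^n/n^3, n = 1, 2, 3, ...:
  - {d_n} = {9(-1)^n/n^3 : n ≥ 1}; the only limit point is 0
  - closure = {9(-1)^n/n^3 : n ≥ 1} ∪ {0}
For the norm: a diagonal operator has ||D|| = sup_n |d_n|. Here |d_n| = 9/n^3 is decreasing, so sup_n |d_n| = |d_1| = 9. So ||D|| = 9.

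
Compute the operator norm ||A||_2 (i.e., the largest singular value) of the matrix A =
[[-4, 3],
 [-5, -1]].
||A||_2 = sqrt((51 + sqrt(1157))/2) ≈ 6.5198 (= sqrt(largest eigenvalue of A^T A))

||A||_2 = sigma_max(A) = sqrt(lambda_max(A^T A)). Form the symmetric matrix M = A^T A =
[[41, -7],
 [-7, 10]].
Its characteristic polynomial (trace, determinant of M give the coefficients) is
  p(λ) = det(λ I - M) = λ^2 - 51λ + 361.
For λ^2 - 51λ + 361 the discriminant is 1157. It is nonnegative but not a perfect square, so the roots are real and irrational: λ = (51 ± sqrt(1157))/2 ≈ 42.5074, 8.4926.
So the eigenvalues of A^T A are ≈ 8.4926, 42.5074 (all ≥ 0, as they must be for A^T A). The largest is λ_max = (51 + sqrt(1157))/2 ≈ 42.5074, hence ||A||_2 = sqrt(λ_max) = sqrt((51 + sqrt(1157))/2) ≈ 6.5198.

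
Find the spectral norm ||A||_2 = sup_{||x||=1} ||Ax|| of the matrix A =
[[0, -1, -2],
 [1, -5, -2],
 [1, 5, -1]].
||A||_2 ≈ 7.2208 (= sqrt(largest eigenvalue of A^T A))

||A||_2 = sigma_max(A) = sqrt(lambda_max(A^T A)). Form the symmetric matrix M = A^T A =
[[2, 0, -3],
 [0, 51, 7],
 [-3, 7, 9]].
Its characteristic polynomial (trace, sum of principal 2x2 minors, determinant of M give the coefficients) is
  p(λ) = det(λ I - M) = λ^3 - 62λ^2 + 521λ - 361.
No integer candidate from the rational root theorem (±divisors of 361) is a root, so the roots are irrational. The cubic discriminant is Δ = 339970257 > 0, so there are three distinct real roots. p(0) = -361 and p(1) = 99 have opposite signs, so a root lies in (0, 1); Newton's method refines it to λ ≈ 0.761. p(9) = 35 and p(10) = -351 have opposite signs, so a root lies in (9, 10); Newton's method refines it to λ ≈ 9.0985. p(52) = -309 and p(53) = 1971 have opposite signs, so a root lies in (52, 53); Newton's method refines it to λ ≈ 52.1406. Check (Vieta): the three roots sum to 62, matching tr M = 62.
So the eigenvalues of A^T A are ≈ 0.761, 9.0985, 52.1406 (all ≥ 0, as they must be for A^T A). The largest is λ_max ≈ 52.1406, hence ||A||_2 = sqrt(λ_max) ≈ 7.2208.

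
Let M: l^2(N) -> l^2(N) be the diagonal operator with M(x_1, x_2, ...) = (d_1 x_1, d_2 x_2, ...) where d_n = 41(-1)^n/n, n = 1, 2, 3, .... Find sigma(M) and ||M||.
sigma(M) = {41(-1)^n/n : n ≥ 1} ∪ {0}; ||M|| = 41

A bounded diagonal operator on l^2 with diagonal entries d_n has spectrum equal to the closure of {d_n : n ≥ 1}: every d_n is an eigenvalue (with eigenvector e_n), so {d_n} ⊂ sigma(M); the spectrum is closed, so its closure is too; and for lambda not in the closure, (M - lambda I) has bounded inverse (the diagonal entries 1/(d_n - lambda) are bounded). For our sequence d_n = 41(-1)^n/n, n = 1, 2, 3, ...:
  - {d_n} = {41(-1)^n/n : n ≥ 1}; the only limit point is 0
  - closure = {41(-1)^n/n : n ≥ 1} ∪ {0}
For the norm: a diagonal operator has ||M|| = sup_n |d_n|. Here |d_n| = 41/n is decreasing, so sup_n |d_n| = |d_1| = 41. So ||M|| = 41.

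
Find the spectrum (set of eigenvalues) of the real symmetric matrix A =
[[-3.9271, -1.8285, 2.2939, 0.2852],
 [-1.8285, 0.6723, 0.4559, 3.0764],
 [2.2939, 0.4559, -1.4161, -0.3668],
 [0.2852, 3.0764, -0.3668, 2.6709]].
sigma(A) ≈ {-6, -1, 0, 5}

A is real symmetric, so its spectrum consists of real eigenvalues. Expanding the characteristic polynomial of the displayed matrix gives
  det(λ I - A) = p(λ) = λ^4 + (2)λ^3 + (-29)λ^2 + (-29.9974)λ + (0.002).
Solving p(λ) = 0 yields eigenvalues ≈ -6, -1, 0, 5. (A is shown rounded to 4 decimals, so these recover the underlying integer eigenvalues to within that precision.)
Verification: the trace of A = -2 equals the sum of eigenvalues -2, and det(A) ≈ 0.0020 matches the eigenvalue product 0.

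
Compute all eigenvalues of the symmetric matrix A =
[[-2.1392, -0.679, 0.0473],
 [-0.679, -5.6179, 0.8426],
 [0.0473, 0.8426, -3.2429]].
sigma(A) ≈ {-6, -3, -2}

A is real symmetric, so its spectrum consists of real eigenvalues. Expanding the characteristic polynomial of the displayed matrix gives
  det(λ I - A) = p(λ) = λ^3 + (11)λ^2 + (36)λ + (36).
Solving p(λ) = 0 yields eigenvalues ≈ -6, -3, -2. (A is shown rounded to 4 decimals, so these recover the underlying integer eigenvalues to within that precision.)
Verification: the trace of A = -11 equals the sum of eigenvalues -11, and det(A) ≈ -36.0002 matches the eigenvalue product -36.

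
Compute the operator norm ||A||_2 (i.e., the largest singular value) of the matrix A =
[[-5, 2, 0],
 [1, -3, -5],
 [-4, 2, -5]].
||A||_2 ≈ 7.9841 (= sqrt(largest eigenvalue of A^T A))

||A||_2 = sigma_max(A) = sqrt(lambda_max(A^T A)). Form the symmetric matrix M = A^T A =
[[42, -21, 15],
 [-21, 17, 5],
 [15, 5, 50]].
Its characteristic polynomial (trace, sum of principal 2x2 minors, determinant of M give the coefficients) is
  p(λ) = det(λ I - M) = λ^3 - 109λ^2 + 2973λ - 5625.
No integer candidate from the rational root theorem (±divisors of 5625) is a root, so the roots are irrational. The cubic discriminant is Δ = 2721095856 > 0, so there are three distinct real roots. p(2) = -107 and p(3) = 2340 have opposite signs, so a root lies in (2, 3); Newton's method refines it to λ ≈ 2.042. p(43) = 180 and p(44) = -653 have opposite signs, so a root lies in (43, 44); Newton's method refines it to λ ≈ 43.2118. p(63) = -900 and p(64) = 327 have opposite signs, so a root lies in (63, 64); Newton's method refines it to λ ≈ 63.7461. Check (Vieta): the three roots sum to 109, matching tr M = 109.
So the eigenvalues of A^T A are ≈ 2.042, 43.2118, 63.7461 (all ≥ 0, as they must be for A^T A). The largest is λ_max ≈ 63.7461, hence ||A||_2 = sqrt(λ_max) ≈ 7.9841.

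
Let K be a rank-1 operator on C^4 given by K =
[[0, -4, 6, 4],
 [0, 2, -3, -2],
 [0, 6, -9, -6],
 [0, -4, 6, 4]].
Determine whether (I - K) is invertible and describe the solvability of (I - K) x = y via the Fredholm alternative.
(I - K) is invertible (det(I - K) = 4 ≠ 0), so for every y in C^4 the equation (I - K) x = y has a unique solution.

K has rank 1, so it is an outer product K = u v^T: every row of K is a multiple of one row vector. Reading off the entries, u = (2, -1, -3, 2) and v = (0, -2, 3, 2) (row i of K equals u_i·v^T). A rank-one matrix u v^T satisfies K u = u (v·u) and kills the (3)-dimensional subspace v^⊥, so its characteristic polynomial is lambda^3 (lambda - v·u) with v·u = tr K = -3. Hence the eigenvalues of I - K are 1 (multiplicity 3) and 1 - (-3) = 4, so det(I - K) = 4. (Direct check: I - K =
[[1, 4, -6, -4],
 [0, -1, 3, 2],
 [0, -6, 10, 6],
 [0, 4, -6, -3]]
has determinant 4.) The finite-dimensional Fredholm alternative says: either (I - K) is invertible, or ker(I - K) ≠ {0} and then range(I - K) = ker((I - K)^*)^⊥, with dim ker(I - K) = dim ker((I - K)^*). Since det(I - K) ≠ 0, 1 is not an eigenvalue of K and ker(I - K) = {0}, so we are in the first case: for every y there is a unique x = (I - K)^(-1) y. Explicitly, by the Sherman–Morrison formula, (I - u v^T)^(-1) = I + u v^T/(1 - v·u), i.e. (I - K)^(-1) = I + K/(4).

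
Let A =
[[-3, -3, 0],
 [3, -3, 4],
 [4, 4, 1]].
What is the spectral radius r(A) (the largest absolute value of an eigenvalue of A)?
r(A) ≈ 5.0912

The eigenvalues of A are the roots of its characteristic polynomial. With M = A (coefficients from the trace, the sum of principal 2x2 minors, and det A):
  p(λ) = det(λ I - M) = λ^3 + 5λ^2 - 4λ - 18.
No integer candidate from the rational root theorem (±divisors of 18) is a root, so the roots are irrational. The cubic discriminant is Δ = 7388 > 0, so there are three distinct real roots. p(-6) = -30 and p(-5) = 2 have opposite signs, so a root lies in (-6, -5); Newton's method refines it to λ ≈ -5.0912. p(-2) = 2 and p(-1) = -10 have opposite signs, so a root lies in (-2, -1); Newton's method refines it to λ ≈ -1.8352. p(1) = -16 and p(2) = 2 have opposite signs, so a root lies in (1, 2); Newton's method refines it to λ ≈ 1.9265. Check (Vieta): the three roots sum to -5, matching tr M = -5.
Thus the eigenvalues (to 4 decimals) are -5.0912 (modulus 5.0912); -1.8352 (modulus 1.8352); 1.9265 (modulus 1.9265). The spectral radius is the largest modulus: r(A) ≈ 5.0912. (Cross-check: r(A) ≤ ||A||_2 ≈ 7.1589; equality holds whenever A is normal, though it can also hold for some non-normal A.)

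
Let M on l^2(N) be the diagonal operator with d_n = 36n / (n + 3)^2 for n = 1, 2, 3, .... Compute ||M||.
||M|| = 3 (attained at n = 3)

For M diagonal, ||M|| = sup_n |d_n|. Treat f(x) = 36x / (x + 3)^2 for real x > 0. By the quotient rule, f'(x) = 36(3 - x)/(x + 3)^3, which is positive for x < 3 and negative for x > 3. So f has a unique maximum at x = 3, and since 3 is a positive integer, the supremum over n ≥ 1 is attained at n = 3: d_3 = 36·3/(3 + 3)^2 = 36·3/36 = 3. Hence ||M|| = 3.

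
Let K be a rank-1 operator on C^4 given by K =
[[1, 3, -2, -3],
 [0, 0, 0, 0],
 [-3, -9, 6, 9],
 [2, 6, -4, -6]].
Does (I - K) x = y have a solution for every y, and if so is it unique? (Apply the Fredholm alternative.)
(I - K) is singular (det(I - K) = 0, i.e. 1 ∈ sigma(K)). (I - K) x = y is solvable iff y ⊥ ker((I - K)^*) = span{(1, 3, -2, -3)}, i.e. iff y_1 + 3y_2 - 2y_3 - 3y_4 = 0. When solvable, the solutions are x = y + c·(1, 0, -3, 2), c arbitrary (ker(I - K) = span{(1, 0, -3, 2)}, dimension 1).

K has rank 1, so it is an outer product K = u v^T: every row of K is a multiple of one row vector. Reading off the entries, u = (1, 0, -3, 2) and v = (1, 3, -2, -3) (row i of K equals u_i·v^T). A rank-one matrix u v^T satisfies K u = u (v·u) and kills the (3)-dimensional subspace v^⊥, so its characteristic polynomial is lambda^3 (lambda - v·u) with v·u = tr K = 1. Hence the eigenvalues of I - K are 1 (multiplicity 3) and 1 - (1) = 0, so det(I - K) = 0. (Direct check: I - K =
[[0, -3, 2, 3],
 [0, 1, 0, 0],
 [3, 9, -5, -9],
 [-2, -6, 4, 7]]
has determinant 0.) So 1 is an eigenvalue of K and (I - K) is not invertible. The finite-dimensional Fredholm alternative says: either (I - K) is invertible, or ker(I - K) ≠ {0} and then range(I - K) = ker((I - K)^*)^⊥, with dim ker(I - K) = dim ker((I - K)^*). We are in the second case, so we need both kernels. Kernel of I - K: (I - K) u = u - u (v·u) = u - u = 0, so ker(I - K) = span{u} = span{(1, 0, -3, 2)} (it is exactly 1-dimensional because rank(I - K) = 3). Kernel of the adjoint: K is real, so (I - K)^* = I - K^T = I - v u^T, and (I - v u^T) v = v - v (u·v) = 0; hence ker((I - K)^*) = span{v} = span{(1, 3, -2, -3)}. Therefore (I - K) x = y is solvable iff <y, v> = 0, i.e. iff y_1 + 3y_2 - 2y_3 - 3y_4 = 0. When this holds, K y = u (v·y) = 0, so (I - K) y = y and x = y is a particular solution; the full solution set is the line x = y + c·u = y + c·(1, 0, -3, 2), c ∈ C.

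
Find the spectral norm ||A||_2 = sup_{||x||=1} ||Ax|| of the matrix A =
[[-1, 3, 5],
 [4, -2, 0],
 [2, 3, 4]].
||A||_2 ≈ 7.7542 (= sqrt(largest eigenvalue of A^T A))

||A||_2 = sigma_max(A) = sqrt(lambda_max(A^T A)). Form the symmetric matrix M = A^T A =
[[21, -5, 3],
 [-5, 22, 27],
 [3, 27, 41]].
Its characteristic polynomial (trace, sum of principal 2x2 minors, determinant of M give the coefficients) is
  p(λ) = det(λ I - M) = λ^3 - 84λ^2 + 1462λ - 1600.
No integer candidate from the rational root theorem (±divisors of 1600) is a root, so the roots are irrational. The cubic discriminant is Δ = 2256477152 > 0, so there are three distinct real roots. p(1) = -221 and p(2) = 996 have opposite signs, so a root lies in (1, 2); Newton's method refines it to λ ≈ 1.1722. p(22) = 556 and p(23) = -243 have opposite signs, so a root lies in (22, 23); Newton's method refines it to λ ≈ 22.7002. p(60) = -280 and p(61) = 1999 have opposite signs, so a root lies in (60, 61); Newton's method refines it to λ ≈ 60.1276. Check (Vieta): the three roots sum to 84, matching tr M = 84.
So the eigenvalues of A^T A are ≈ 1.1722, 22.7002, 60.1276 (all ≥ 0, as they must be for A^T A). The largest is λ_max ≈ 60.1276, hence ||A||_2 = sqrt(λ_max) ≈ 7.7542.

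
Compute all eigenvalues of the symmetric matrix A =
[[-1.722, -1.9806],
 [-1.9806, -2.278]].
sigma(A) ≈ {-4, 0}

A is real symmetric, so its spectrum consists of real eigenvalues. Expanding the characteristic polynomial of the displayed matrix gives
  det(λ I - A) = p(λ) = λ^2 + (4)λ + (0).
Solving p(λ) = 0 yields eigenvalues ≈ -4, 0. (A is shown rounded to 4 decimals, so these recover the underlying integer eigenvalues to within that precision.)
Verification: the trace of A = -4 equals the sum of eigenvalues -4, and det(A) ≈ -0.0001 matches the eigenvalue product 0.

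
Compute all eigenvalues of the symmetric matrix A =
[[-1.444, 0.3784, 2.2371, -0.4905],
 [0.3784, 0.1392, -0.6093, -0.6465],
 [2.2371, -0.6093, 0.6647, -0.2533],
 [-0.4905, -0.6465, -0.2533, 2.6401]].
sigma(A) ≈ {-3, 0, 2, 3}

A is real symmetric, so its spectrum consists of real eigenvalues. Expanding the characteristic polynomial of the displayed matrix gives
  det(λ I - A) = p(λ) = λ^4 + (-2)λ^3 + (-9)λ^2 + (18)λ + (0).
Solving p(λ) = 0 yields eigenvalues ≈ -3, 0, 2, 3. (A is shown rounded to 4 decimals, so these recover the underlying integer eigenvalues to within that precision.)
Verification: the trace of A = 2 equals the sum of eigenvalues 2, and det(A) ≈ 0.0003 matches the eigenvalue product 0.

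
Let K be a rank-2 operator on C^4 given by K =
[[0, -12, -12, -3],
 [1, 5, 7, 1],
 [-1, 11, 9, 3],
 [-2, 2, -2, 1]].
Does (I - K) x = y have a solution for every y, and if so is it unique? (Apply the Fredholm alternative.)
(I - K) is invertible (det(I - K) = -34 ≠ 0), so for every y in C^4 the equation (I - K) x = y has a unique solution.

K has rank 2 and factors as K = U V^T = u1 v1^T + u2 v2^T with u1 = (-3, 1, 3, 1), v1 = (-1, 3, 1, 1), u2 = (3, -2, -2, 1), v2 = (-1, -1, -3, 0) (multiplying out reproduces the displayed K). The nonzero eigenvalues of U V^T coincide with those of the 2 x 2 matrix G = V^T U = [[v1·u1, v1·u2], [v2·u1, v2·u2]] = [[10, -10], [-7, 5]], and by the Sylvester determinant identity det(I_4 - U V^T) = det(I_2 - V^T U) = det([[-9, 10], [7, -4]]) = (-9)(-4) - (10)(7) = -34. (Direct check: I - K =
[[1, 12, 12, 3],
 [-1, -4, -7, -1],
 [1, -11, -8, -3],
 [2, -2, 2, 0]]
has determinant -34.) The finite-dimensional Fredholm alternative says: either (I - K) is invertible, or ker(I - K) ≠ {0} and then range(I - K) = ker((I - K)^*)^⊥, with dim ker(I - K) = dim ker((I - K)^*). Since det(I - K) ≠ 0, 1 is not an eigenvalue of K and ker(I - K) = {0}, so we are in the first case: for every y there is a unique x = (I - K)^(-1) y. (Explicitly, by the Woodbury identity, (I - U V^T)^(-1) = I + U (I_2 - G)^(-1) V^T.)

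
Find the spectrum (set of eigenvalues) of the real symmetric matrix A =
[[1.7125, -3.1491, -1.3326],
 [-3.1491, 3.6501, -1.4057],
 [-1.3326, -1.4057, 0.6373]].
sigma(A) ≈ {-2, 2, 6}

A is real symmetric, so its spectrum consists of real eigenvalues. Expanding the characteristic polynomial of the displayed matrix gives
  det(λ I - A) = p(λ) = λ^3 + (-6)λ^2 + (-4)λ + (24).
Solving p(λ) = 0 yields eigenvalues ≈ -2, 2, 6. (A is shown rounded to 4 decimals, so these recover the underlying integer eigenvalues to within that precision.)
Verification: the trace of A = 6 equals the sum of eigenvalues 6, and det(A) ≈ -24.0002 matches the eigenvalue product -24.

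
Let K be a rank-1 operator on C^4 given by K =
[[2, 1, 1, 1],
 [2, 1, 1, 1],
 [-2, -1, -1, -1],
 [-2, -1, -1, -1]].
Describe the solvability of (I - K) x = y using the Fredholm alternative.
(I - K) is singular (det(I - K) = 0, i.e. 1 ∈ sigma(K)). (I - K) x = y is solvable iff y ⊥ ker((I - K)^*) = span{(2, 1, 1, 1)}, i.e. iff 2y_1 + y_2 + y_3 + y_4 = 0. When solvable, the solutions are x = y + c·(1, 1, -1, -1), c arbitrary (ker(I - K) = span{(1, 1, -1, -1)}, dimension 1).

K has rank 1, so it is an outer product K = u v^T: every row of K is a multiple of one row vector. Reading off the entries, u = (1, 1, -1, -1) and v = (2, 1, 1, 1) (row i of K equals u_i·v^T). A rank-one matrix u v^T satisfies K u = u (v·u) and kills the (3)-dimensional subspace v^⊥, so its characteristic polynomial is lambda^3 (lambda - v·u) with v·u = tr K = 1. Hence the eigenvalues of I - K are 1 (multiplicity 3) and 1 - (1) = 0, so det(I - K) = 0. (Direct check: I - K =
[[-1, -1, -1, -1],
 [-2, 0, -1, -1],
 [2, 1, 2, 1],
 [2, 1, 1, 2]]
has determinant 0.) So 1 is an eigenvalue of K and (I - K) is not invertible. The finite-dimensional Fredholm alternative says: either (I - K) is invertible, or ker(I - K) ≠ {0} and then range(I - K) = ker((I - K)^*)^⊥, with dim ker(I - K) = dim ker((I - K)^*). We are in the second case, so we need both kernels. Kernel of I - K: (I - K) u = u - u (v·u) = u - u = 0, so ker(I - K) = span{u} = span{(1, 1, -1, -1)} (it is exactly 1-dimensional because rank(I - K) = 3). Kernel of the adjoint: K is real, so (I - K)^* = I - K^T = I - v u^T, and (I - v u^T) v = v - v (u·v) = 0; hence ker((I - K)^*) = span{v} = span{(2, 1, 1, 1)}. Therefore (I - K) x = y is solvable iff <y, v> = 0, i.e. iff 2y_1 + y_2 + y_3 + y_4 = 0. When this holds, K y = u (v·y) = 0, so (I - K) y = y and x = y is a particular solution; the full solution set is the line x = y + c·u = y + c·(1, 1, -1, -1), c ∈ C.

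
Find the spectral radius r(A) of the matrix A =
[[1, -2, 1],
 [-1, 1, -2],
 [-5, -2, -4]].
r(A) ≈ 4.4525

The eigenvalues of A are the roots of its characteristic polynomial. With M = A (coefficients from the trace, the sum of principal 2x2 minors, and det A):
  p(λ) = det(λ I - M) = λ^3 + 2λ^2 - 8λ + 13.
No integer candidate from the rational root theorem (±divisors of 13) is a root, so the roots are irrational. The cubic discriminant is Δ = -6419 < 0, so there is one real root and a complex-conjugate pair. p(-5) = -22 and p(-4) = 13 have opposite signs, so a root lies in (-5, -4); Newton's method refines it to λ ≈ -4.4525. Dividing out (λ - (-4.4525)) leaves approximately λ^2 - 2.4525λ + 2.9197. For λ^2 - 2.4525λ + 2.9197 the discriminant is -5.6641. It is negative, so the remaining roots are the complex-conjugate pair λ ≈ 1.2262 ± 1.19i. Their product equals the constant term, so |λ|^2 ≈ 2.9197 and |λ| ≈ 1.7087.
Thus the eigenvalues (to 4 decimals) are -4.4525 (modulus 4.4525); 1.2262 ± 1.19i (modulus 1.7087). The spectral radius is the largest modulus: r(A) ≈ 4.4525. (Cross-check: r(A) ≤ ||A||_2 ≈ 6.9833; equality holds whenever A is normal, though it can also hold for some non-normal A.)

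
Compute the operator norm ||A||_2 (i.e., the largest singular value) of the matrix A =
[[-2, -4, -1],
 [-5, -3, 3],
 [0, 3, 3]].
||A||_2 ≈ 7.4572 (= sqrt(largest eigenvalue of A^T A))

||A||_2 = sigma_max(A) = sqrt(lambda_max(A^T A)). Form the symmetric matrix M = A^T A =
[[29, 23, -13],
 [23, 34, 4],
 [-13, 4, 19]].
Its characteristic polynomial (trace, sum of principal 2x2 minors, determinant of M give the coefficients) is
  p(λ) = det(λ I - M) = λ^3 - 82λ^2 + 1469λ - 81.
No integer candidate from the rational root theorem (±divisors of 81) is a root, so the roots are irrational. The cubic discriminant is Δ = 1826758313 > 0, so there are three distinct real roots. p(0) = -81 and p(1) = 1307 have opposite signs, so a root lies in (0, 1); Newton's method refines it to λ ≈ 0.0553. p(26) = 257 and p(27) = -513 have opposite signs, so a root lies in (26, 27); Newton's method refines it to λ ≈ 26.3345. p(55) = -961 and p(56) = 647 have opposite signs, so a root lies in (55, 56); Newton's method refines it to λ ≈ 55.6102. Check (Vieta): the three roots sum to 82, matching tr M = 82.
So the eigenvalues of A^T A are ≈ 0.0553, 26.3345, 55.6102 (all ≥ 0, as they must be for A^T A). The largest is λ_max ≈ 55.6102, hence ||A||_2 = sqrt(λ_max) ≈ 7.4572.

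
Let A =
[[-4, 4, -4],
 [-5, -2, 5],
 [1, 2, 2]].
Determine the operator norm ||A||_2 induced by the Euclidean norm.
||A||_2 ≈ 7.7288 (= sqrt(largest eigenvalue of A^T A))

||A||_2 = sigma_max(A) = sqrt(lambda_max(A^T A)). Form the symmetric matrix M = A^T A =
[[42, -4, -7],
 [-4, 24, -22],
 [-7, -22, 45]].
Its characteristic polynomial (trace, sum of principal 2x2 minors, determinant of M give the coefficients) is
  p(λ) = det(λ I - M) = λ^3 - 111λ^2 + 3429λ - 21904.
No integer candidate from the rational root theorem (±divisors of 21904) is a root, so the roots are irrational. The cubic discriminant is Δ = 884388645 > 0, so there are three distinct real roots. p(8) = -1064 and p(9) = 695 have opposite signs, so a root lies in (8, 9); Newton's method refines it to λ ≈ 8.5932. p(42) = 398 and p(43) = -189 have opposite signs, so a root lies in (42, 43); Newton's method refines it to λ ≈ 42.6718. p(59) = -605 and p(60) = 236 have opposite signs, so a root lies in (59, 60); Newton's method refines it to λ ≈ 59.7351. Check (Vieta): the three roots sum to 111, matching tr M = 111.
So the eigenvalues of A^T A are ≈ 8.5932, 42.6718, 59.7351 (all ≥ 0, as they must be for A^T A). The largest is λ_max ≈ 59.7351, hence ||A||_2 = sqrt(λ_max) ≈ 7.7288.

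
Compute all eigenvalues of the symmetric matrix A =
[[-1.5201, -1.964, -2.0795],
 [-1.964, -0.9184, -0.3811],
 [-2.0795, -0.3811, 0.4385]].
sigma(A) ≈ {-4, 0, 2}

A is real symmetric, so its spectrum consists of real eigenvalues. Expanding the characteristic polynomial of the displayed matrix gives
  det(λ I - A) = p(λ) = λ^3 + (2)λ^2 + (-8)λ + (0).
Solving p(λ) = 0 yields eigenvalues ≈ -4, 0, 2. (A is shown rounded to 4 decimals, so these recover the underlying integer eigenvalues to within that precision.)
Verification: the trace of A = -2 equals the sum of eigenvalues -2, and det(A) ≈ 0.0000 matches the eigenvalue product 0.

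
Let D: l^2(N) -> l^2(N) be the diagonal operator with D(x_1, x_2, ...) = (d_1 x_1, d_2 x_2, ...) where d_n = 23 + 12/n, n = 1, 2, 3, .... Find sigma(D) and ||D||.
sigma(D) = {23 + 12/n : n ≥ 1} ∪ {23}; ||D|| = 35

A bounded diagonal operator on l^2 with diagonal entries d_n has spectrum equal to the closure of {d_n : n ≥ 1}: every d_n is an eigenvalue (with eigenvector e_n), so {d_n} ⊂ sigma(D); the spectrum is closed, so its closure is too; and for lambda not in the closure, (D - lambda I) has bounded inverse (the diagonal entries 1/(d_n - lambda) are bounded). For our sequence d_n = 23 + 12/n, n = 1, 2, 3, ...:
  - {d_n} = {23 + 12/n : n ≥ 1}; the only limit point is 23
  - closure = {23 + 12/n : n ≥ 1} ∪ {23}
For the norm: a diagonal operator has ||D|| = sup_n |d_n|. Here d_n = 23 + 12/n is positive and decreasing, so sup_n |d_n| = d_1 = 23 + 12 = 35. So ||D|| = 35.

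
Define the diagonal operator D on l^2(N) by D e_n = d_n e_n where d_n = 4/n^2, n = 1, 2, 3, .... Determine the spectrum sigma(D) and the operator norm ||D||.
sigma(D) = {4/n^2 : n ≥ 1} ∪ {0}; ||D|| = 4

A bounded diagonal operator on l^2 with diagonal entries d_n has spectrum equal to the closure of {d_n : n ≥ 1}: every d_n is an eigenvalue (with eigenvector e_n), so {d_n} ⊂ sigma(D); the spectrum is closed, so its closure is too; and for lambda not in the closure, (D - lambda I) has bounded inverse (the diagonal entries 1/(d_n - lambda) are bounded). For our sequence d_n = 4/n^2, n = 1, 2, 3, ...:
  - {d_n} = {4/n^2 : n ≥ 1}; the only limit point is 0
  - closure = {4/n^2 : n ≥ 1} ∪ {0}
For the norm: a diagonal operator has ||D|| = sup_n |d_n|. Here d_n = 4/n^2 is positive and decreasing, so sup_n |d_n| = d_1 = 4. So ||D|| = 4.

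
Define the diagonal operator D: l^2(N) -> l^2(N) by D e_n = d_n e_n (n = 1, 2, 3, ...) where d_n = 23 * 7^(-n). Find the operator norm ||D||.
||D|| = 23/7 (attained at n = 1)

For D diagonal, ||D|| = sup_n |d_n|. The sequence d_n = 23 * 7^(-n) is positive and strictly decreasing (ratio 7^(-1) < 1), so the supremum is d_1 = 23/7. Hence ||D|| = 23/7.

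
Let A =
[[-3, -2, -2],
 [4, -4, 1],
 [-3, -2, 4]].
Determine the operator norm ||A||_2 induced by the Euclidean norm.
||A||_2 = sqrt((49 + sqrt(481))/2) ≈ 5.9553 (= sqrt(largest eigenvalue of A^T A))

||A||_2 = sigma_max(A) = sqrt(lambda_max(A^T A)). Form the symmetric matrix M = A^T A =
[[34, -4, -2],
 [-4, 24, -8],
 [-2, -8, 21]].
Its characteristic polynomial (trace, sum of principal 2x2 minors, determinant of M give the coefficients) is
  p(λ) = det(λ I - M) = λ^3 - 79λ^2 + 1950λ - 14400.
By the rational root theorem any rational root is an integer divisor of 14400. Testing λ = 30: p(30) = 27000 - 71100 + 58500 - 14400 = 0, so λ = 30 is a root. Dividing out (λ - 30) leaves p(λ) = (λ - 30)(λ^2 - 49λ + 480). For λ^2 - 49λ + 480 the discriminant is 481. It is nonnegative but not a perfect square, so the roots are real and irrational: λ = (49 ± sqrt(481))/2 ≈ 35.4659, 13.5341.
So the eigenvalues of A^T A are ≈ 13.5341, 30, 35.4659 (all ≥ 0, as they must be for A^T A). The largest is λ_max = (49 + sqrt(481))/2 ≈ 35.4659, hence ||A||_2 = sqrt(λ_max) = sqrt((49 + sqrt(481))/2) ≈ 5.9553.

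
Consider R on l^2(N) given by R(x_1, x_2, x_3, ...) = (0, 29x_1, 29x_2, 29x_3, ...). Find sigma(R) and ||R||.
sigma(R) = closed disk {z in C : |z| ≤ 29}; ||R|| = 29

Note R = 29·U where U is the unit right shift (U x)_k = x_{k-1} (with x_0 := 0); so ||R|| = 29||U|| and sigma(R) = 29·sigma(U). ||R x||^2 = sum_{k≥1} |29x_k|^2 = 841||x||^2, so ||R|| = 29 and sigma(R) ⊂ {|z| ≤ 29}. For any |lambda| < 29, the equation (R - lambda I) x = 0 forces x_1 = 0, then 29x_k = lambda x_{k+1} ⇒ x = 0, so R has no eigenvalues. But (R - lambda I) is not surjective for |lambda| < 29: solving (R - lambda I) x = e_1 would require x_n proportional to (lambda/29)^(-n), which is not in l^2. So every |lambda| < 29 lies in the residual spectrum. The boundary |lambda| = 29 is in the approximate point spectrum (the spectrum is closed). Hence sigma(R) is the closed disk of radius 29.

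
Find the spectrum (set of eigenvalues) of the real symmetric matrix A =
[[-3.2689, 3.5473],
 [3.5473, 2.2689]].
sigma(A) ≈ {-5, 4}

A is real symmetric, so its spectrum consists of real eigenvalues. Expanding the characteristic polynomial of the displayed matrix gives
  det(λ I - A) = p(λ) = λ^2 + (1)λ + (-20).
Solving p(λ) = 0 yields eigenvalues ≈ -5, 4. (A is shown rounded to 4 decimals, so these recover the underlying integer eigenvalues to within that precision.)
Verification: the trace of A = -1 equals the sum of eigenvalues -1, and det(A) ≈ -20.0001 matches the eigenvalue product -20.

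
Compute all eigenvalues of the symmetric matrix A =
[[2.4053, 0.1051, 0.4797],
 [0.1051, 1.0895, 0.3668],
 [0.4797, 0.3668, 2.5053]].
sigma(A) ≈ {1, 2, 3}

A is real symmetric, so its spectrum consists of real eigenvalues. Expanding the characteristic polynomial of the displayed matrix gives
  det(λ I - A) = p(λ) = λ^3 + (-6)λ^2 + (11)λ + (-6).
Solving p(λ) = 0 yields eigenvalues ≈ 1, 2, 3. (A is shown rounded to 4 decimals, so these recover the underlying integer eigenvalues to within that precision.)
Verification: the trace of A = 6 equals the sum of eigenvalues 6, and det(A) ≈ 6.0003 matches the eigenvalue product 6.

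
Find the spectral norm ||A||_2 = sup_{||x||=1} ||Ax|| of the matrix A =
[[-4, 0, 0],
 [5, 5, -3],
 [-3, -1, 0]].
||A||_2 ≈ 8.662 (= sqrt(largest eigenvalue of A^T A))

||A||_2 = sigma_max(A) = sqrt(lambda_max(A^T A)). Form the symmetric matrix M = A^T A =
[[50, 28, -15],
 [28, 26, -15],
 [-15, -15, 9]].
Its characteristic polynomial (trace, sum of principal 2x2 minors, determinant of M give the coefficients) is
  p(λ) = det(λ I - M) = λ^3 - 85λ^2 + 750λ - 144.
No integer candidate from the rational root theorem (±divisors of 144) is a root, so the roots are irrational. The cubic discriminant is Δ = 2187506628 > 0, so there are three distinct real roots. p(0) = -144 and p(1) = 522 have opposite signs, so a root lies in (0, 1); Newton's method refines it to λ ≈ 0.1964. p(9) = 450 and p(10) = -144 have opposite signs, so a root lies in (9, 10); Newton's method refines it to λ ≈ 9.7741. p(75) = -144 and p(76) = 4872 have opposite signs, so a root lies in (75, 76); Newton's method refines it to λ ≈ 75.0295. Check (Vieta): the three roots sum to 85, matching tr M = 85.
So the eigenvalues of A^T A are ≈ 0.1964, 9.7741, 75.0295 (all ≥ 0, as they must be for A^T A). The largest is λ_max ≈ 75.0295, hence ||A||_2 = sqrt(λ_max) ≈ 8.662.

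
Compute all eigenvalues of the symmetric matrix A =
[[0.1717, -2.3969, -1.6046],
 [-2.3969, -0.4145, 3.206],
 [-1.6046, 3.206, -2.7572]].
sigma(A) ≈ {-5, -2, 4}

A is real symmetric, so its spectrum consists of real eigenvalues. Expanding the characteristic polynomial of the displayed matrix gives
  det(λ I - A) = p(λ) = λ^3 + (3)λ^2 + (-18)λ + (-40).
Solving p(λ) = 0 yields eigenvalues ≈ -5, -2, 4. (A is shown rounded to 4 decimals, so these recover the underlying integer eigenvalues to within that precision.)
Verification: the trace of A = -3 equals the sum of eigenvalues -3, and det(A) ≈ 40.0001 matches the eigenvalue product 40.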